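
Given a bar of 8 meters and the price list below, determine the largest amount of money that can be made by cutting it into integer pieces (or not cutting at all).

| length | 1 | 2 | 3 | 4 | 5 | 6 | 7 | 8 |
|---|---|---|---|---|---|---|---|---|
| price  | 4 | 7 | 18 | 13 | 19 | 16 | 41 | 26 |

Build best[k] bottom-up: best[k] = max over allowed piece i of (p[i] + best[k−i]).
best[1] = 4
best[2] = 8  (first piece 1, then best[1]=4)
best[3] = 18
best[4] = 22  (first piece 1, then best[3]=18)
best[5] = 26  (first piece 1, then best[4]=22)
best[6] = 36  (first piece 3, then best[3]=18)
best[7] = 41
best[8] = 45  (first piece 1, then best[7]=41)
One optimal cutting: 7 + 1 → 41 + 4 = 45.

45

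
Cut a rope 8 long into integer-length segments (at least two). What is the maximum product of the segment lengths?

18

Define m[k] = max over 1≤i<k of i · max(k−i, m[k−i]); the inner max lets the remainder stay uncut if that's better.
m[2] = 1*max(1,0) = 1*1 = 1
m[3] = 1*max(2,1) = 1*2 = 2
m[4] = 2*max(2,1) = 2*2 = 4
m[5] = 2*max(3,2) = 2*3 = 6
m[6] = 3*max(3,2) = 3*3 = 9
m[7] = 2*max(5,6) = 2*6 = 12
m[8] = 2*max(6,9) = 2*9 = 18
One optimal split: 3 + 3 + 2; product 3*3*2 = 18.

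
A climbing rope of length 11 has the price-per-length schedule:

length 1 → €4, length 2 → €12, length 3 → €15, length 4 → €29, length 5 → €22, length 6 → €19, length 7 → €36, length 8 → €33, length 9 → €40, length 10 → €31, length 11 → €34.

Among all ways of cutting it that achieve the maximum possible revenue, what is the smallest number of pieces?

4

Build r[k] bottom-up: r[k] = max over allowed piece i of (p[i] + r[k−i]).
r[1] = 4
r[2] = max(4+4, 12+0) = 12
r[3] = max(4+12, 12+4, 15+0) = 16
r[4] = max(4+16, 12+12, 15+4, 29+0) = 29
r[5] = max(4+29, 12+16, 15+12, 29+4, 22+0) = 33
r[6] = max(4+33, 12+29, 15+16, 29+12, 22+4, 19+0) = 41
r[7] = max(4+41, 12+33, 15+29, …, 19+4, 36+0) = 45
r[8] = max(4+45, 12+41, 15+33, …, 36+4, 33+0) = 58
r[9] = max(4+58, 12+45, 15+41, …, 33+4, 40+0) = 62
r[10] = max(4+62, 12+58, 15+45, …, 40+4, 31+0) = 70
r[11] = max(4+70, 12+62, 15+58, …, 31+4, 34+0) = 74
Maximum revenue is €74.
Now minimize piece count subject to staying optimal: for each k, pieces[k] = 1 + min over i with p[i]+r[k−i]=r[k] of pieces[k−i].
pieces[8] = 2
pieces[9] = 3
pieces[10] = 3
pieces[11] = 4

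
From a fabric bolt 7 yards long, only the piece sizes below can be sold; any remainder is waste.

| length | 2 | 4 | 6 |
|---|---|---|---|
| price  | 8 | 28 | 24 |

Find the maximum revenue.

Build r[k] bottom-up: r[k] = max over allowed piece i of (p[i] + r[k−i]).
r[1] = 0
r[2] = 8
r[3] = 8
r[4] = 28
r[5] = 28
r[6] = 36  (first piece 2, then r[4]=28)
r[7] = 36
One optimal cutting: pieces 4 + 2 with 1 yard of scrap → $36.

36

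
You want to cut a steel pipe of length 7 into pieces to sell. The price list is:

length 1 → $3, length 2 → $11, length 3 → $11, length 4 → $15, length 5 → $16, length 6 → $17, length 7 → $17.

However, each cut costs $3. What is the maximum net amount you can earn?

27

Build r[k] bottom-up: r[k] = max over allowed piece i of (p[i] + r[k−i]) − 3 per cut.
r[1] = 3
r[2] = max(3+3-3, 11+0) = 11
r[3] = max(3+11-3, 11+3-3, 11+0) = 11
r[4] = max(3+11-3, 11+11-3, 11+3-3, 15+0) = 19
r[5] = max(3+19-3, 11+11-3, 11+11-3, 15+3-3, 16+0) = 19
r[6] = max(3+19-3, 11+19-3, 11+11-3, 15+11-3, 16+3-3, 17+0) = 27
r[7] = max(3+27-3, 11+19-3, 11+19-3, …, 17+3-3, 17+0) = 27
One optimal plan: pieces 2 + 2 + 2 + 1 (3 cuts) → $36 − $9 = $27.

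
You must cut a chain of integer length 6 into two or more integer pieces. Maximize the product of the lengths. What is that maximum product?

9

Fill P[k] for k=2..6: at each k try every first piece i and multiply by the better of (k−i) uncut or P[k−i].
P[2] = 1*max(1,0) = 1*1 = 1
P[3] = max(1*2, 2*1) = 2
P[4] = max(1*3, 2*2, 3*1) = 4
P[5] = max(1*4, 2*3, 3*2, 4*1) = 6
P[6] = max(1*6, 2*4, 3*3, 4*2, 5*1) = 9
One optimal split: 3 + 3; product 3*3 = 9.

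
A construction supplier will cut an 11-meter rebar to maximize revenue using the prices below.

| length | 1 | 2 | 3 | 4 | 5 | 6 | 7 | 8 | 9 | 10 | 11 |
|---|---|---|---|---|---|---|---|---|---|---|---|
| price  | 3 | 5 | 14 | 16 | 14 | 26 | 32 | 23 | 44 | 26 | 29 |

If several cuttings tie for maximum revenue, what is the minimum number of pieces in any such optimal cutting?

3

Build r[k] bottom-up: r[k] = max over allowed piece i of (p[i] + r[k−i]).
r[1] = 3
r[2] = 6  (first piece 1, then r[1]=3)
r[3] = 14
r[4] = 17  (first piece 1, then r[3]=14)
r[5] = 20  (first piece 1, then r[4]=17)
r[6] = 28  (first piece 3, then r[3]=14)
r[7] = 32
r[8] = 35  (first piece 1, then r[7]=32)
r[9] = 44
r[10] = 47  (first piece 1, then r[9]=44)
r[11] = 50  (first piece 1, then r[10]=47)
Maximum revenue is ₹50.
Now minimize piece count subject to staying optimal: for each k, pieces[k] = 1 + min over i with p[i]+r[k−i]=r[k] of pieces[k−i].
pieces[8] = 2
pieces[9] = 1
pieces[10] = 2
pieces[11] = 3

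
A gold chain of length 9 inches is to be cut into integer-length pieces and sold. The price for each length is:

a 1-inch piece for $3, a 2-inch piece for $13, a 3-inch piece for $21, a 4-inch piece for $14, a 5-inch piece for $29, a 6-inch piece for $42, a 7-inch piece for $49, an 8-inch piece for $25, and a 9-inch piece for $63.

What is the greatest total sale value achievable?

Let best[k] be the best obtainable value from length k. For each k, try every first piece i and keep the best of price[i] + best[k−i].
best[1] = 3
best[2] = 13
best[3] = 21
best[4] = 26  (first piece 2, then best[2]=13)
best[5] = 34  (first piece 2, then best[3]=21)
best[6] = 42  (first piece 3, then best[3]=21)
best[7] = 49
best[8] = 55  (first piece 2, then best[6]=42)
best[9] = 63  (first piece 3, then best[6]=42)
One optimal cutting: 3 + 3 + 3 → $21 + $21 + $21 = $63.

63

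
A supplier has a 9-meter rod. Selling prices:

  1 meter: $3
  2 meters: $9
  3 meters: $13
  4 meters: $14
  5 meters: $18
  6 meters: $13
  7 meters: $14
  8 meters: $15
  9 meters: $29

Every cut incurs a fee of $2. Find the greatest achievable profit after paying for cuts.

Consider every possible first cut. net[k] is the best of p[i]+net[k−i] over all sellable i≤k, charging 2 whenever i<k.
net[1] = 3
net[2] = max(3+3-2, 9+0) = 9
net[3] = max(3+9-2, 9+3-2, 13+0) = 13
net[4] = max(3+13-2, 9+9-2, 13+3-2, 14+0) = 16
net[5] = max(3+16-2, 9+13-2, 13+9-2, 14+3-2, 18+0) = 20
net[6] = max(3+20-2, 9+16-2, 13+13-2, 14+9-2, 18+3-2, 13+0) = 24
net[7] = max(3+24-2, 9+20-2, 13+16-2, …, 13+3-2, 14+0) = 27
net[8] = max(3+27-2, 9+24-2, 13+20-2, …, 14+3-2, 15+0) = 31
net[9] = max(3+31-2, 9+27-2, 13+24-2, …, 15+3-2, 29+0) = 35
One optimal plan: pieces 3 + 3 + 3 (2 cuts) → $39 − $4 = $35.

35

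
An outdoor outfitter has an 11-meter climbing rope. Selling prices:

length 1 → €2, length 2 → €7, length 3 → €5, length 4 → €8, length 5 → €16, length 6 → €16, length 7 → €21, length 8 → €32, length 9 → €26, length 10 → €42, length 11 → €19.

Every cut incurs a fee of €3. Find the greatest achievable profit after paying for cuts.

41

Consider every possible first cut. r[k] is the best of p[i]+r[k−i] over all sellable i≤k, charging 3 whenever i<k.
r[1] = 2
r[2] = 7
r[3] = 6  (first piece 1, then r[2]=7)
r[4] = 11  (first piece 2, then r[2]=7)
r[5] = 16
r[6] = 16
r[7] = 21
r[8] = 32
r[9] = 31  (first piece 1, then r[8]=32)
r[10] = 42
r[11] = 41  (first piece 1, then r[10]=42)
One optimal plan: pieces 10 + 1 (1 cut) → €44 − €3 = €41.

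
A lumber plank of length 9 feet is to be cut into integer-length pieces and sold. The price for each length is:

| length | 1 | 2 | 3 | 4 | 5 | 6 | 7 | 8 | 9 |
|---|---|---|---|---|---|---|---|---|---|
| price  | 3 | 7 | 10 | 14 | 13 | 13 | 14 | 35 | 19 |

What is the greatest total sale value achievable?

38

Build R[k] bottom-up: R[k] = max over allowed piece i of (p[i] + R[k−i]).
R[1] = 3
R[2] = max(3+3, 7+0) = 7
R[3] = max(3+7, 7+3, 10+0) = 10
R[4] = max(3+10, 7+7, 10+3, 14+0) = 14
R[5] = max(3+14, 7+10, 10+7, 14+3, 13+0) = 17
R[6] = max(3+17, 7+14, 10+10, 14+7, 13+3, 13+0) = 21
R[7] = max(3+21, 7+17, 10+14, …, 13+3, 14+0) = 24
R[8] = max(3+24, 7+21, 10+17, …, 14+3, 35+0) = 35
R[9] = max(3+35, 7+24, 10+21, …, 35+3, 19+0) = 38
One optimal cutting: 8 + 1 → $35 + $3 = $38.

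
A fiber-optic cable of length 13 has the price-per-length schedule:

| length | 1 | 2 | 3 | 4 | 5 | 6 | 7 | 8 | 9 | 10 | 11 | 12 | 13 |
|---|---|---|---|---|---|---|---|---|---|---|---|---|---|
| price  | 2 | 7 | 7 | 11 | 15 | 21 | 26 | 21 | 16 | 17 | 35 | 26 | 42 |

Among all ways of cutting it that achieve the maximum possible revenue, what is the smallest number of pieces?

2

Consider every possible first cut. r[k] is the best of p[i]+r[k−i] over all sellable i≤k.
r[1] = 2
r[2] = max(2+2, 7+0) = 7
r[3] = max(2+7, 7+2, 7+0) = 9
r[4] = max(2+9, 7+7, 7+2, 11+0) = 14
r[5] = max(2+14, 7+9, 7+7, 11+2, 15+0) = 16
r[6] = max(2+16, 7+14, 7+9, 11+7, 15+2, 21+0) = 21
r[7] = max(2+21, 7+16, 7+14, …, 21+2, 26+0) = 26
r[8] = max(2+26, 7+21, 7+16, …, 26+2, 21+0) = 28
r[9] = max(2+28, 7+26, 7+21, …, 21+2, 16+0) = 33
r[10] = max(2+33, 7+28, 7+26, …, 16+2, 17+0) = 35
r[11] = max(2+35, 7+33, 7+28, …, 17+2, 35+0) = 40
r[12] = max(2+40, 7+35, 7+33, …, 35+2, 26+0) = 42
r[13] = max(2+42, 7+40, 7+35, …, 26+2, 42+0) = 47
Maximum revenue is $47.
Now minimize piece count subject to staying optimal: for each k, pieces[k] = 1 + min over i with p[i]+r[k−i]=r[k] of pieces[k−i].
pieces[10] = 3
pieces[11] = 3
pieces[12] = 2
pieces[13] = 2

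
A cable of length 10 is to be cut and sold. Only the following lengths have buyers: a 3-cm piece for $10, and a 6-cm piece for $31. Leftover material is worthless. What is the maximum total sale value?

41

Consider every possible first cut. best[k] is the best of p[i]+best[k−i] over all sellable i≤k.
best[1] = 0
best[2] = 0
best[3] = 10
best[4] = 10
best[5] = 10
best[6] = 31
best[7] = 31
best[8] = 31
best[9] = 41  (first piece 3, then best[6]=31)
best[10] = 41
One optimal cutting: pieces 6 + 3 with 1 cm of scrap → $41.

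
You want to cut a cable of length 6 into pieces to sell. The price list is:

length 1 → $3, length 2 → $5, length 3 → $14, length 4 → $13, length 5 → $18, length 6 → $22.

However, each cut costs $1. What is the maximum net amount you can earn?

27

Build v[k] bottom-up: v[k] = max over allowed piece i of (p[i] + v[k−i]) − 1 per cut.
v[1] = 3
v[2] = 5  (first piece 1, then v[1]=3)
v[3] = 14
v[4] = 16  (first piece 1, then v[3]=14)
v[5] = 18  (first piece 1, then v[4]=16)
v[6] = 27  (first piece 3, then v[3]=14)
One optimal plan: pieces 3 + 3 (1 cut) → $28 − $1 = $27.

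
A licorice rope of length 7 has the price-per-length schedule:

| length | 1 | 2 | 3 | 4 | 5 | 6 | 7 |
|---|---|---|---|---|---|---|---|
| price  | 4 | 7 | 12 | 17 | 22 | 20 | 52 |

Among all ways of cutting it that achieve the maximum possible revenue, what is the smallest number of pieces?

1

Let r[k] be the best obtainable value from length k. For each k, try every first piece i and keep the best of price[i] + r[k−i].
r[1] = 4
r[2] = 8  (first piece 1, then r[1]=4)
r[3] = 12  (first piece 1, then r[2]=8)
r[4] = 17
r[5] = 22
r[6] = 26  (first piece 1, then r[5]=22)
r[7] = 52
Maximum revenue is ¢52.
Now minimize piece count subject to staying optimal: for each k, pieces[k] = 1 + min over i with p[i]+r[k−i]=r[k] of pieces[k−i].
pieces[4] = 1
pieces[5] = 1
pieces[6] = 2
pieces[7] = 1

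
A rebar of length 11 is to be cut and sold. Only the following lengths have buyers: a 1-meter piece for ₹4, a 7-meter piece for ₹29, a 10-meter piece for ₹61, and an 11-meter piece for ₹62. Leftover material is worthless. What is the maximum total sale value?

65

Consider every possible first cut. r[k] is the best of p[i]+r[k−i] over all sellable i≤k.
r[1] = 4
r[2] = 8  (first piece 1, then r[1]=4)
r[3] = 12  (first piece 1, then r[2]=8)
r[4] = 16  (first piece 1, then r[3]=12)
r[5] = 20  (first piece 1, then r[4]=16)
r[6] = 24  (first piece 1, then r[5]=20)
r[7] = max(4+24, 29+0) = 29
r[8] = max(4+29, 29+4) = 33
r[9] = max(4+33, 29+8) = 37
r[10] = max(4+37, 29+12, 61+0) = 61
r[11] = max(4+61, 29+16, 61+4, 62+0) = 65
One optimal cutting: 10 + 1 → ₹65.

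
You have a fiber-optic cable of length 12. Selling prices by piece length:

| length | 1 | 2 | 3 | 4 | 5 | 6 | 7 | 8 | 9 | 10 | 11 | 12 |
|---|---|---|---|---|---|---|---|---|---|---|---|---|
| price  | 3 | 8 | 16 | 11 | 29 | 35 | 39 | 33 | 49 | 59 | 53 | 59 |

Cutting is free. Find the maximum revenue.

70

Build R[k] bottom-up: R[k] = max over allowed piece i of (p[i] + R[k−i]).
R[1] = 3
R[2] = 8
R[3] = 16
R[4] = 19  (first piece 1, then R[3]=16)
R[5] = 29
R[6] = 35
R[7] = 39
R[8] = 45  (first piece 3, then R[5]=29)
R[9] = 51  (first piece 3, then R[6]=35)
R[10] = 59
R[11] = 64  (first piece 5, then R[6]=35)
R[12] = 70  (first piece 6, then R[6]=35)
One optimal cutting: 6 + 6 → $35 + $35 = $70.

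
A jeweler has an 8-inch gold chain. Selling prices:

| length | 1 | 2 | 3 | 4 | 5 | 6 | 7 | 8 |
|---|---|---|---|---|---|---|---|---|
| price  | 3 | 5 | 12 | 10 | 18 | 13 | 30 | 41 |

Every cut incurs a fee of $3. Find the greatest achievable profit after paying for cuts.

41

Build v[k] bottom-up: v[k] = max over allowed piece i of (p[i] + v[k−i]) − 3 per cut.
v[1] = 3
v[2] = max(3+3-3, 5+0) = 5
v[3] = max(3+5-3, 5+3-3, 12+0) = 12
v[4] = max(3+12-3, 5+5-3, 12+3-3, 10+0) = 12
v[5] = max(3+12-3, 5+12-3, 12+5-3, 10+3-3, 18+0) = 18
v[6] = max(3+18-3, 5+12-3, 12+12-3, 10+5-3, 18+3-3, 13+0) = 21
v[7] = max(3+21-3, 5+18-3, 12+12-3, …, 13+3-3, 30+0) = 30
v[8] = max(3+30-3, 5+21-3, 12+18-3, …, 30+3-3, 41+0) = 41
Best is to make no cuts and sell whole for $41.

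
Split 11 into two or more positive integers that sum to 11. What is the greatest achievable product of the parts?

Define m[k] = max over 1≤i<k of i · max(k−i, m[k−i]); the inner max lets the remainder stay uncut if that's better.
Small cases: m[2]=1, m[3]=2.
m[4] = 2·max(2,1) = 2·2 = 4
m[5] = 2·max(3,2) = 2·3 = 6
m[6] = 3·max(3,2) = 3·3 = 9
m[7] = 2·max(5,6) = 2·6 = 12
m[8] = 2·max(6,9) = 2·9 = 18
m[9] = 3·max(6,9) = 3·9 = 27
m[10] = 2·max(8,18) = 2·18 = 36
m[11] = 2·max(9,27) = 2·27 = 54
One optimal split: 3 + 3 + 3 + 2; product 3·3·3·2 = 54.

54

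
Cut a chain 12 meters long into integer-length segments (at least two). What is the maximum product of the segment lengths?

81

Fill P[k] for k=2..12: at each k try every first piece i and multiply by the better of (k−i) uncut or P[k−i].
P[2] = 1·max(1,0) = 1·1 = 1
P[3] = 1·max(2,1) = 1·2 = 2
P[4] = 2·max(2,1) = 2·2 = 4
P[5] = 2·max(3,2) = 2·3 = 6
P[6] = 3·max(3,2) = 3·3 = 9
P[7] = 2·max(5,6) = 2·6 = 12
P[8] = 2·max(6,9) = 2·9 = 18
P[9] = 3·max(6,9) = 3·9 = 27
P[10] = 2·max(8,18) = 2·18 = 36
P[11] = 2·max(9,27) = 2·27 = 54
P[12] = 3·max(9,27) = 3·27 = 81
One optimal split: 3 + 3 + 3 + 3; product 3·3·3·3 = 81.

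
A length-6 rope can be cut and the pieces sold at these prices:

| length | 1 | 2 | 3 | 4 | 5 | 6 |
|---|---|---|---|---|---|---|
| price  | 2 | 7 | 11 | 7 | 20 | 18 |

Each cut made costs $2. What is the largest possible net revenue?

Let net[k] be the best obtainable value from length k. For each k, try every first piece i and keep the best of price[i] + net[k−i] minus the 2 cut fee when i<k.
net[1] = 2
net[2] = 7
net[3] = 11
net[4] = 12  (first piece 2, then net[2]=7)
net[5] = 20
net[6] = 20  (first piece 1, then net[5]=20)
One optimal plan: pieces 5 + 1 (1 cut) → $22 − $2 = $20.

20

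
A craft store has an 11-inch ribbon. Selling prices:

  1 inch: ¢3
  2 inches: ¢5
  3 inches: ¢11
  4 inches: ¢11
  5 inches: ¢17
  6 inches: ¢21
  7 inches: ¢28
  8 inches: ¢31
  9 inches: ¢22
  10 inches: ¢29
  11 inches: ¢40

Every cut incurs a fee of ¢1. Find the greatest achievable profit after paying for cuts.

41

Consider every possible first cut. net[k] is the best of p[i]+net[k−i] over all sellable i≤k, charging 1 whenever i<k.
net[1] = 3
net[2] = 5  (first piece 1, then net[1]=3)
net[3] = 11
net[4] = 13  (first piece 1, then net[3]=11)
net[5] = 17
net[6] = 21  (first piece 3, then net[3]=11)
net[7] = 28
net[8] = 31
net[9] = 33  (first piece 1, then net[8]=31)
net[10] = 38  (first piece 3, then net[7]=28)
net[11] = 41  (first piece 3, then net[8]=31)
One optimal plan: pieces 8 + 3 (1 cut) → ¢42 − ¢1 = ¢41.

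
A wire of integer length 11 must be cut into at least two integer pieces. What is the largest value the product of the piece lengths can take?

Fill m[k] for k=2..11: at each k try every first piece i and multiply by the better of (k−i) uncut or m[k−i].
m[2] = 1·max(1,0) = 1·1 = 1
m[3] = max(1·2, 2·1) = 2
m[4] = max(1·3, 2·2, 3·1) = 4
m[5] = max(1·4, 2·3, 3·2, 4·1) = 6
m[6] = max(1·6, 2·4, 3·3, 4·2, 5·1) = 9
m[7] = max(1·9, 2·6, 3·4, 4·3, 5·2, 6·1) = 12
m[8] = max(1·12, 2·9, 3·6, …, 6·2, 7·1) = 18
m[9] = max(1·18, 2·12, 3·9, …, 7·2, 8·1) = 27
m[10] = max(1·27, 2·18, 3·12, …, 8·2, 9·1) = 36
m[11] = max(1·36, 2·27, 3·18, …, 9·2, 10·1) = 54
One optimal split: 3 + 3 + 3 + 2; product 3·3·3·2 = 54.

54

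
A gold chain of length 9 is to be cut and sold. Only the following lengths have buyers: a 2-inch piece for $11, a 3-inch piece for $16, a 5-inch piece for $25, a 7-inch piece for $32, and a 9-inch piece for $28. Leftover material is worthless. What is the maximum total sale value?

Let r[k] be the best obtainable value from length k. For each k, try every first piece i and keep the best of price[i] + r[k−i].
r[1] = 0
r[2] = 11
r[3] = max(11+0, 16+0) = 16
r[4] = max(11+11, 16+0) = 22
r[5] = max(11+16, 16+11, 25+0) = 27
r[6] = max(11+22, 16+16, 25+0) = 33
r[7] = max(11+27, 16+22, 25+11, 32+0) = 38
r[8] = max(11+33, 16+27, 25+16, 32+0) = 44
r[9] = max(11+38, 16+33, 25+22, 32+11, 28+0) = 49
One optimal cutting: 3 + 2 + 2 + 2 → $49.

49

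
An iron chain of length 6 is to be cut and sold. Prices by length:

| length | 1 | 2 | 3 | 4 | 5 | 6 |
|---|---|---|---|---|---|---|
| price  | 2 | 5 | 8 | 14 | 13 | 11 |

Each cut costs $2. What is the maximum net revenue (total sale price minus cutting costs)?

17

Build net[k] bottom-up: net[k] = max over allowed piece i of (p[i] + net[k−i]) − 2 per cut.
net[1] = 2
net[2] = 5
net[3] = 8
net[4] = 14
net[5] = 14  (first piece 1, then net[4]=14)
net[6] = 17  (first piece 2, then net[4]=14)
One optimal plan: pieces 4 + 2 (1 cut) → $19 − $2 = $17.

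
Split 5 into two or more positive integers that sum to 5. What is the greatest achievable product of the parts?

6

Fill g[k] for k=2..5: at each k try every first piece i and multiply by the better of (k−i) uncut or g[k−i].
g[2] = 1×max(1,0) = 1×1 = 1
g[3] = 1×max(2,1) = 1×2 = 2
g[4] = 2×max(2,1) = 2×2 = 4
g[5] = 2×max(3,2) = 2×3 = 6
One optimal split: 3 + 2; product 3×2 = 6.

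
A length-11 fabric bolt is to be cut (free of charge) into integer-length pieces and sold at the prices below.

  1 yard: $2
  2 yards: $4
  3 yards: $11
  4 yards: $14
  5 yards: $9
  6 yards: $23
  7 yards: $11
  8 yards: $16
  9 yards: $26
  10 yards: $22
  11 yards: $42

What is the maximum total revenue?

Build r[k] bottom-up: r[k] = max over allowed piece i of (p[i] + r[k−i]).
r[1] = 2
r[2] = 4  (first piece 1, then r[1]=2)
r[3] = 11
r[4] = 14
r[5] = 16  (first piece 1, then r[4]=14)
r[6] = 23
r[7] = 25  (first piece 1, then r[6]=23)
r[8] = 28  (first piece 4, then r[4]=14)
r[9] = 34  (first piece 3, then r[6]=23)
r[10] = 37  (first piece 4, then r[6]=23)
r[11] = 42
Best is to sell the whole 11-yard piece uncut for $42.

42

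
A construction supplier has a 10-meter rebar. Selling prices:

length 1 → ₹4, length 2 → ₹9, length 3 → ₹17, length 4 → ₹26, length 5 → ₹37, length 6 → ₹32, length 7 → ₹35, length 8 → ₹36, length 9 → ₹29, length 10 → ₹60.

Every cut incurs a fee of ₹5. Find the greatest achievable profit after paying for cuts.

69

Build r[k] bottom-up: r[k] = max over allowed piece i of (p[i] + r[k−i]) − 5 per cut.
r[1] = 4
r[2] = max(4+4-5, 9+0) = 9
r[3] = max(4+9-5, 9+4-5, 17+0) = 17
r[4] = max(4+17-5, 9+9-5, 17+4-5, 26+0) = 26
r[5] = max(4+26-5, 9+17-5, 17+9-5, 26+4-5, 37+0) = 37
r[6] = max(4+37-5, 9+26-5, 17+17-5, 26+9-5, 37+4-5, 32+0) = 36
r[7] = max(4+36-5, 9+37-5, 17+26-5, …, 32+4-5, 35+0) = 41
r[8] = max(4+41-5, 9+36-5, 17+37-5, …, 35+4-5, 36+0) = 49
r[9] = max(4+49-5, 9+41-5, 17+36-5, …, 36+4-5, 29+0) = 58
r[10] = max(4+58-5, 9+49-5, 17+41-5, …, 29+4-5, 60+0) = 69
One optimal plan: pieces 5 + 5 (1 cut) → ₹74 − ₹5 = ₹69.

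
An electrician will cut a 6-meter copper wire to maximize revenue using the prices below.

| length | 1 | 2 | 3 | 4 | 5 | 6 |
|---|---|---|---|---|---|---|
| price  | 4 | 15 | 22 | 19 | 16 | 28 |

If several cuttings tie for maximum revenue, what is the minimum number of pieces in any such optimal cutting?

Let r[k] be the best obtainable value from length k. For each k, try every first piece i and keep the best of price[i] + r[k−i].
r[1] = 4
r[2] = max(4+4, 15+0) = 15
r[3] = max(4+15, 15+4, 22+0) = 22
r[4] = max(4+22, 15+15, 22+4, 19+0) = 30
r[5] = max(4+30, 15+22, 22+15, 19+4, 16+0) = 37
r[6] = max(4+37, 15+30, 22+22, 19+15, 16+4, 28+0) = 45
Maximum revenue is €45.
Now minimize piece count subject to staying optimal: for each k, pieces[k] = 1 + min over i with p[i]+r[k−i]=r[k] of pieces[k−i].
pieces[3] = 1
pieces[4] = 2
pieces[5] = 2
pieces[6] = 3

3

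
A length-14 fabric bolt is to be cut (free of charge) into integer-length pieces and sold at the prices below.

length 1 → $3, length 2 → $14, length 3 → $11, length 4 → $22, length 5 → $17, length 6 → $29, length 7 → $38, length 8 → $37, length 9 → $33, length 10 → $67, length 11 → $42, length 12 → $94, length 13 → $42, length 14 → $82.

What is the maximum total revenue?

108

Consider every possible first cut. R[k] is the best of p[i]+R[k−i] over all sellable i≤k.
R[1] = 3
R[2] = max(3+3, 14+0) = 14
R[3] = max(3+14, 14+3, 11+0) = 17
R[4] = max(3+17, 14+14, 11+3, 22+0) = 28
R[5] = max(3+28, 14+17, 11+14, 22+3, 17+0) = 31
R[6] = max(3+31, 14+28, 11+17, 22+14, 17+3, 29+0) = 42
R[7] = max(3+42, 14+31, 11+28, …, 29+3, 38+0) = 45
R[8] = max(3+45, 14+42, 11+31, …, 38+3, 37+0) = 56
R[9] = max(3+56, 14+45, 11+42, …, 37+3, 33+0) = 59
R[10] = max(3+59, 14+56, 11+45, …, 33+3, 67+0) = 70
R[11] = max(3+70, 14+59, 11+56, …, 67+3, 42+0) = 73
R[12] = max(3+73, 14+70, 11+59, …, 42+3, 94+0) = 94
R[13] = max(3+94, 14+73, 11+70, …, 94+3, 42+0) = 97
R[14] = max(3+97, 14+94, 11+73, …, 42+3, 82+0) = 108
One optimal cutting: 12 + 2 → $94 + $14 = $108.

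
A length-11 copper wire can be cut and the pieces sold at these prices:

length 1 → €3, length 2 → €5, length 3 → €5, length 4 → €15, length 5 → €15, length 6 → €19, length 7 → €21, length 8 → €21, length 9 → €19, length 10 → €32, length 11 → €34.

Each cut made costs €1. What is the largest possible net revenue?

35

Build net[k] bottom-up: net[k] = max over allowed piece i of (p[i] + net[k−i]) − 1 per cut.
net[1] = 3
net[2] = max(3+3-1, 5+0) = 5
net[3] = max(3+5-1, 5+3-1, 5+0) = 7
net[4] = max(3+7-1, 5+5-1, 5+3-1, 15+0) = 15
net[5] = max(3+15-1, 5+7-1, 5+5-1, 15+3-1, 15+0) = 17
net[6] = max(3+17-1, 5+15-1, 5+7-1, 15+5-1, 15+3-1, 19+0) = 19
net[7] = max(3+19-1, 5+17-1, 5+15-1, …, 19+3-1, 21+0) = 21
net[8] = max(3+21-1, 5+19-1, 5+17-1, …, 21+3-1, 21+0) = 29
net[9] = max(3+29-1, 5+21-1, 5+19-1, …, 21+3-1, 19+0) = 31
net[10] = max(3+31-1, 5+29-1, 5+21-1, …, 19+3-1, 32+0) = 33
net[11] = max(3+33-1, 5+31-1, 5+29-1, …, 32+3-1, 34+0) = 35
One optimal plan: pieces 4 + 4 + 1 + 1 + 1 (4 cuts) → €39 − €4 = €35.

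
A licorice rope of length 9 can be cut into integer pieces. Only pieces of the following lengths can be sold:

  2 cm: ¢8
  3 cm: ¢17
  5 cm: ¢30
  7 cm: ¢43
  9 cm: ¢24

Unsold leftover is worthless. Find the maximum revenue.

Let r[k] be the best obtainable value from length k. For each k, try every first piece i and keep the best of price[i] + r[k−i].
r[1] = 0
r[2] = 8
r[3] = max(8+0, 17+0) = 17
r[4] = max(8+8, 17+0) = 17
r[5] = max(8+17, 17+8, 30+0) = 30
r[6] = max(8+17, 17+17, 30+0) = 34
r[7] = max(8+30, 17+17, 30+8, 43+0) = 43
r[8] = max(8+34, 17+30, 30+17, 43+0) = 47
r[9] = max(8+43, 17+34, 30+17, 43+8, 24+0) = 51
One optimal cutting: 7 + 2 → ¢51.

51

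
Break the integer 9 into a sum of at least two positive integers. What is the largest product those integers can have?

Define m[k] = max over 1≤i<k of i · max(k−i, m[k−i]); the inner max lets the remainder stay uncut if that's better.
Small cases: m[2]=1, m[3]=2.
m[4] = max(1×3, 2×2, 3×1) = 4
m[5] = max(1×4, 2×3, 3×2, 4×1) = 6
m[6] = max(1×6, 2×4, 3×3, 4×2, 5×1) = 9
m[7] = max(1×9, 2×6, 3×4, 4×3, 5×2, 6×1) = 12
m[8] = max(1×12, 2×9, 3×6, …, 6×2, 7×1) = 18
m[9] = max(1×18, 2×12, 3×9, …, 7×2, 8×1) = 27
One optimal split: 3 + 3 + 3; product 3×3×3 = 27.

27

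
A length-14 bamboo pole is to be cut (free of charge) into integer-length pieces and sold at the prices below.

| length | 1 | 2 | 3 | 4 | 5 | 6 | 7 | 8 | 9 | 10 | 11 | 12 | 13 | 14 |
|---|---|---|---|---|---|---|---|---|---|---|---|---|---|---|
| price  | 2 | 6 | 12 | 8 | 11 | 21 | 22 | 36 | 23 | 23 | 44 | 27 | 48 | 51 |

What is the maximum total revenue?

60

Consider every possible first cut. v[k] is the best of p[i]+v[k−i] over all sellable i≤k.
v[1] = 2
v[2] = 6
v[3] = 12
v[4] = 14  (first piece 1, then v[3]=12)
v[5] = 18  (first piece 2, then v[3]=12)
v[6] = 24  (first piece 3, then v[3]=12)
v[7] = 26  (first piece 1, then v[6]=24)
v[8] = 36
v[9] = 38  (first piece 1, then v[8]=36)
v[10] = 42  (first piece 2, then v[8]=36)
v[11] = 48  (first piece 3, then v[8]=36)
v[12] = 50  (first piece 1, then v[11]=48)
v[13] = 54  (first piece 2, then v[11]=48)
v[14] = 60  (first piece 3, then v[11]=48)
One optimal cutting: 8 + 3 + 3 → $36 + $12 + $12 = $60.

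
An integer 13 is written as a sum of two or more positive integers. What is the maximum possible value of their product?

Let P[k] be the best product for length k (with at least one cut). For each first piece i, the rest contributes max(k−i, P[k−i]).
P[2] = 1·max(1,0) = 1·1 = 1
P[3] = max(1·2, 2·1) = 2
P[4] = max(1·3, 2·2, 3·1) = 4
P[5] = max(1·4, 2·3, 3·2, 4·1) = 6
P[6] = max(1·6, 2·4, 3·3, 4·2, 5·1) = 9
P[7] = max(1·9, 2·6, 3·4, 4·3, 5·2, 6·1) = 12
P[8] = max(1·12, 2·9, 3·6, …, 6·2, 7·1) = 18
P[9] = max(1·18, 2·12, 3·9, …, 7·2, 8·1) = 27
P[10] = max(1·27, 2·18, 3·12, …, 8·2, 9·1) = 36
P[11] = max(1·36, 2·27, 3·18, …, 9·2, 10·1) = 54
P[12] = max(1·54, 2·36, 3·27, …, 10·2, 11·1) = 81
P[13] = max(1·81, 2·54, 3·36, …, 11·2, 12·1) = 108
One optimal split: 3 + 3 + 3 + 2 + 2; product 3·3·3·2·2 = 108.

108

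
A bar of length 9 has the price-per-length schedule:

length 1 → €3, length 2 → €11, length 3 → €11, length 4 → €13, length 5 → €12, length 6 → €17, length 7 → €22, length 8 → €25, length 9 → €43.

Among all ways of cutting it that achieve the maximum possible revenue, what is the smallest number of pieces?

5

Consider every possible first cut. r[k] is the best of p[i]+r[k−i] over all sellable i≤k.
r[1] = 3
r[2] = 11
r[3] = 14  (first piece 1, then r[2]=11)
r[4] = 22  (first piece 2, then r[2]=11)
r[5] = 25  (first piece 1, then r[4]=22)
r[6] = 33  (first piece 2, then r[4]=22)
r[7] = 36  (first piece 1, then r[6]=33)
r[8] = 44  (first piece 2, then r[6]=33)
r[9] = 47  (first piece 1, then r[8]=44)
Maximum revenue is €47.
Now minimize piece count subject to staying optimal: for each k, pieces[k] = 1 + min over i with p[i]+r[k−i]=r[k] of pieces[k−i].
pieces[6] = 3
pieces[7] = 4
pieces[8] = 4
pieces[9] = 5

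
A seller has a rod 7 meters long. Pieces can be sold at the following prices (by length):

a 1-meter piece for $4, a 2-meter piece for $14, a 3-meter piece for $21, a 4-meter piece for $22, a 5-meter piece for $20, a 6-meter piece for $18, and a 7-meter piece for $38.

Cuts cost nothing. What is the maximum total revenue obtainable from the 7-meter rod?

Consider every possible first cut. v[k] is the best of p[i]+v[k−i] over all sellable i≤k.
v[1] = 4
v[2] = 14
v[3] = 21
v[4] = 28  (first piece 2, then v[2]=14)
v[5] = 35  (first piece 2, then v[3]=21)
v[6] = 42  (first piece 2, then v[4]=28)
v[7] = 49  (first piece 2, then v[5]=35)
One optimal cutting: 3 + 2 + 2 → $21 + $14 + $14 = $49.

49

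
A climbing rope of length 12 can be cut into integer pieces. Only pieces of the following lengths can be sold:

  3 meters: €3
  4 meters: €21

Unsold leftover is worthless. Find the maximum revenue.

63

Let f[k] be the best obtainable value from length k. For each k, try every first piece i and keep the best of price[i] + f[k−i].
f[1] = 0
f[2] = 0
f[3] = 3
f[4] = max(3+0, 21+0) = 21
f[5] = max(3+0, 21+0) = 21
f[6] = max(3+3, 21+0) = 21
f[7] = max(3+21, 21+3) = 24
f[8] = max(3+21, 21+21) = 42
f[9] = max(3+21, 21+21) = 42
f[10] = max(3+24, 21+21) = 42
f[11] = max(3+42, 21+24) = 45
f[12] = max(3+42, 21+42) = 63
One optimal cutting: 4 + 4 + 4 → €63.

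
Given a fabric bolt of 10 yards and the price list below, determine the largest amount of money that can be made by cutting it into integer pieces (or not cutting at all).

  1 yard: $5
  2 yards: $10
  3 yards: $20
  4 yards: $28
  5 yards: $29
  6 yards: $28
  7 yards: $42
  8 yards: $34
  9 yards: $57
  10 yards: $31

68

Consider every possible first cut. R[k] is the best of p[i]+R[k−i] over all sellable i≤k.
R[1] = 5
R[2] = 10  (first piece 1, then R[1]=5)
R[3] = 20
R[4] = 28
R[5] = 33  (first piece 1, then R[4]=28)
R[6] = 40  (first piece 3, then R[3]=20)
R[7] = 48  (first piece 3, then R[4]=28)
R[8] = 56  (first piece 4, then R[4]=28)
R[9] = 61  (first piece 1, then R[8]=56)
R[10] = 68  (first piece 3, then R[7]=48)
One optimal cutting: 4 + 3 + 3 → $28 + $20 + $20 = $68.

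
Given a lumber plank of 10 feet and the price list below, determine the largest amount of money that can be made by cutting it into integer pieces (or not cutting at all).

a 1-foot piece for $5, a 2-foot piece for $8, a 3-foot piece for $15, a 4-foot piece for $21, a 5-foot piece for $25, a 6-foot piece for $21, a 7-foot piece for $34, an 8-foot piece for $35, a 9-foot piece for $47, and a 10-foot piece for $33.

52

Build R[k] bottom-up: R[k] = max over allowed piece i of (p[i] + R[k−i]).
R[1] = 5
R[2] = max(5+5, 8+0) = 10
R[3] = max(5+10, 8+5, 15+0) = 15
R[4] = max(5+15, 8+10, 15+5, 21+0) = 21
R[5] = max(5+21, 8+15, 15+10, 21+5, 25+0) = 26
R[6] = max(5+26, 8+21, 15+15, 21+10, 25+5, 21+0) = 31
R[7] = max(5+31, 8+26, 15+21, …, 21+5, 34+0) = 36
R[8] = max(5+36, 8+31, 15+26, …, 34+5, 35+0) = 42
R[9] = max(5+42, 8+36, 15+31, …, 35+5, 47+0) = 47
R[10] = max(5+47, 8+42, 15+36, …, 47+5, 33+0) = 52
One optimal cutting: 4 + 4 + 1 + 1 → $21 + $21 + $5 + $5 = $52.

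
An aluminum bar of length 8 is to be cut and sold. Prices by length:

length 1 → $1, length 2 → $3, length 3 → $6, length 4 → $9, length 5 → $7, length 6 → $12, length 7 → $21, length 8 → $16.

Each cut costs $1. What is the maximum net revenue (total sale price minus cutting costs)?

21

Consider every possible first cut. r[k] is the best of p[i]+r[k−i] over all sellable i≤k, charging 1 whenever i<k.
r[1] = 1
r[2] = 3
r[3] = 6
r[4] = 9
r[5] = 9  (first piece 1, then r[4]=9)
r[6] = 12
r[7] = 21
r[8] = 21  (first piece 1, then r[7]=21)
One optimal plan: pieces 7 + 1 (1 cut) → $22 − $1 = $21.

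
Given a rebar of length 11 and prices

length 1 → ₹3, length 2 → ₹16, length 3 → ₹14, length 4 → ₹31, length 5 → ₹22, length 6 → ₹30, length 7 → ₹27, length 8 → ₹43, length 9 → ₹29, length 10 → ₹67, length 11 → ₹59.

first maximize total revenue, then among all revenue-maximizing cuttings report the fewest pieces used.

6

Let r[k] be the best obtainable value from length k. For each k, try every first piece i and keep the best of price[i] + r[k−i].
r[1] = 3
r[2] = 16
r[3] = 19  (first piece 1, then r[2]=16)
r[4] = 32  (first piece 2, then r[2]=16)
r[5] = 35  (first piece 1, then r[4]=32)
r[6] = 48  (first piece 2, then r[4]=32)
r[7] = 51  (first piece 1, then r[6]=48)
r[8] = 64  (first piece 2, then r[6]=48)
r[9] = 67  (first piece 1, then r[8]=64)
r[10] = 80  (first piece 2, then r[8]=64)
r[11] = 83  (first piece 1, then r[10]=80)
Maximum revenue is ₹83.
Now minimize piece count subject to staying optimal: for each k, pieces[k] = 1 + min over i with p[i]+r[k−i]=r[k] of pieces[k−i].
pieces[8] = 4
pieces[9] = 5
pieces[10] = 5
pieces[11] = 6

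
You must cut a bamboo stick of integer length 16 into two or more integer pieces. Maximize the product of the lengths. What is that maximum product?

Define f[k] = max over 1≤i<k of i · max(k−i, f[k−i]); the inner max lets the remainder stay uncut if that's better.
f[2] = 1·max(1,0) = 1·1 = 1
f[3] = 1·max(2,1) = 1·2 = 2
f[4] = 2·max(2,1) = 2·2 = 4
f[5] = 2·max(3,2) = 2·3 = 6
f[6] = 3·max(3,2) = 3·3 = 9
f[7] = 2·max(5,6) = 2·6 = 12
f[8] = 2·max(6,9) = 2·9 = 18
f[9] = 3·max(6,9) = 3·9 = 27
f[10] = 2·max(8,18) = 2·18 = 36
f[11] = 2·max(9,27) = 2·27 = 54
f[12] = 3·max(9,27) = 3·27 = 81
f[13] = 2·max(11,54) = 2·54 = 108
f[14] = 2·max(12,81) = 2·81 = 162
f[15] = 3·max(12,81) = 3·81 = 243
f[16] = 2·max(14,162) = 2·162 = 324
One optimal split: 3 + 3 + 3 + 3 + 2 + 2; product 3·3·3·3·2·2 = 324.

324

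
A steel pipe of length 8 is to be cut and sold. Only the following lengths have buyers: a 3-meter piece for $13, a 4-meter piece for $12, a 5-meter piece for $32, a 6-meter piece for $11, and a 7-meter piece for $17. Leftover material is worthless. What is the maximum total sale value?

Let best[k] be the best obtainable value from length k. For each k, try every first piece i and keep the best of price[i] + best[k−i].
best[1] = 0
best[2] = 0
best[3] = 13
best[4] = 13
best[5] = 32
best[6] = 32
best[7] = 32
best[8] = 45  (first piece 3, then best[5]=32)
One optimal cutting: 5 + 3 → $45.

45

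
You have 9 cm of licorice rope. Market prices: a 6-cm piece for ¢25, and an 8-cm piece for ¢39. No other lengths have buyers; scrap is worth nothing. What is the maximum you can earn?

Let r[k] be the best obtainable value from length k. For each k, try every first piece i and keep the best of price[i] + r[k−i].
r[1] = 0
r[2] = 0
r[3] = 0
r[4] = 0
r[5] = 0
r[6] = 25
r[7] = 25
r[8] = max(25+0, 39+0) = 39
r[9] = max(25+0, 39+0) = 39
One optimal cutting: pieces 8 with 1 cm of scrap → ¢39.

39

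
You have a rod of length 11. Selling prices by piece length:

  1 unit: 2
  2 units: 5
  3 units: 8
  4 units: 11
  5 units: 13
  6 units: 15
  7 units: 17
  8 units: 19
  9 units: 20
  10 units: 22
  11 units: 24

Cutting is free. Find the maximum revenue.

Consider every possible first cut. v[k] is the best of p[i]+v[k−i] over all sellable i≤k.
v[1] = 2
v[2] = 5
v[3] = 8
v[4] = 11
v[5] = 13  (first piece 1, then v[4]=11)
v[6] = 16  (first piece 2, then v[4]=11)
v[7] = 19  (first piece 3, then v[4]=11)
v[8] = 22  (first piece 4, then v[4]=11)
v[9] = 24  (first piece 1, then v[8]=22)
v[10] = 27  (first piece 2, then v[8]=22)
v[11] = 30  (first piece 3, then v[8]=22)
One optimal cutting: 4 + 4 + 3 → 11 + 11 + 8 = 30.

30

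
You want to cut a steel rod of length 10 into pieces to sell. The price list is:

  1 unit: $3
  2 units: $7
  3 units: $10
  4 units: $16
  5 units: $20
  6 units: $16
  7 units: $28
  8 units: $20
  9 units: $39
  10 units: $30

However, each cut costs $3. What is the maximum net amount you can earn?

Consider every possible first cut. v[k] is the best of p[i]+v[k−i] over all sellable i≤k, charging 3 whenever i<k.
v[1] = 3
v[2] = max(3+3-3, 7+0) = 7
v[3] = max(3+7-3, 7+3-3, 10+0) = 10
v[4] = max(3+10-3, 7+7-3, 10+3-3, 16+0) = 16
v[5] = max(3+16-3, 7+10-3, 10+7-3, 16+3-3, 20+0) = 20
v[6] = max(3+20-3, 7+16-3, 10+10-3, 16+7-3, 20+3-3, 16+0) = 20
v[7] = max(3+20-3, 7+20-3, 10+16-3, …, 16+3-3, 28+0) = 28
v[8] = max(3+28-3, 7+20-3, 10+20-3, …, 28+3-3, 20+0) = 29
v[9] = max(3+29-3, 7+28-3, 10+20-3, …, 20+3-3, 39+0) = 39
v[10] = max(3+39-3, 7+29-3, 10+28-3, …, 39+3-3, 30+0) = 39
One optimal plan: pieces 9 + 1 (1 cut) → $42 − $3 = $39.

39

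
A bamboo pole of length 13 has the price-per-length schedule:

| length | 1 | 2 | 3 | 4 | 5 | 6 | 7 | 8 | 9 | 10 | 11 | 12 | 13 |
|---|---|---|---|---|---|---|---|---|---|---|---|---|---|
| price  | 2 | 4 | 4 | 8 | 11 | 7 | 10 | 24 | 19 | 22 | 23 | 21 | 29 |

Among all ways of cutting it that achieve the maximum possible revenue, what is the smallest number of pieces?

2

Build r[k] bottom-up: r[k] = max over allowed piece i of (p[i] + r[k−i]).
r[1] = 2
r[2] = max(2+2, 4+0) = 4
r[3] = max(2+4, 4+2, 4+0) = 6
r[4] = max(2+6, 4+4, 4+2, 8+0) = 8
r[5] = max(2+8, 4+6, 4+4, 8+2, 11+0) = 11
r[6] = max(2+11, 4+8, 4+6, 8+4, 11+2, 7+0) = 13
r[7] = max(2+13, 4+11, 4+8, …, 7+2, 10+0) = 15
r[8] = max(2+15, 4+13, 4+11, …, 10+2, 24+0) = 24
r[9] = max(2+24, 4+15, 4+13, …, 24+2, 19+0) = 26
r[10] = max(2+26, 4+24, 4+15, …, 19+2, 22+0) = 28
r[11] = max(2+28, 4+26, 4+24, …, 22+2, 23+0) = 30
r[12] = max(2+30, 4+28, 4+26, …, 23+2, 21+0) = 32
r[13] = max(2+32, 4+30, 4+28, …, 21+2, 29+0) = 35
Maximum revenue is $35.
Now minimize piece count subject to staying optimal: for each k, pieces[k] = 1 + min over i with p[i]+r[k−i]=r[k] of pieces[k−i].
pieces[10] = 2
pieces[11] = 3
pieces[12] = 2
pieces[13] = 2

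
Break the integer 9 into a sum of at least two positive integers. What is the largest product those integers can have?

27

Fill P[k] for k=2..9: at each k try every first piece i and multiply by the better of (k−i) uncut or P[k−i].
P[2] = 1·max(1,0) = 1·1 = 1
P[3] = max(1·2, 2·1) = 2
P[4] = max(1·3, 2·2, 3·1) = 4
P[5] = max(1·4, 2·3, 3·2, 4·1) = 6
P[6] = max(1·6, 2·4, 3·3, 4·2, 5·1) = 9
P[7] = max(1·9, 2·6, 3·4, 4·3, 5·2, 6·1) = 12
P[8] = max(1·12, 2·9, 3·6, …, 6·2, 7·1) = 18
P[9] = max(1·18, 2·12, 3·9, …, 7·2, 8·1) = 27
One optimal split: 3 + 3 + 3; product 3·3·3 = 27.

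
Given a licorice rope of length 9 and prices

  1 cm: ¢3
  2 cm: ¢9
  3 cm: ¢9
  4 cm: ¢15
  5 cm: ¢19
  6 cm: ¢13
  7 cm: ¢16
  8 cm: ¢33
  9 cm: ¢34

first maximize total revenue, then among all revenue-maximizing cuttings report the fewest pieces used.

Build r[k] bottom-up: r[k] = max over allowed piece i of (p[i] + r[k−i]).
r[1] = 3
r[2] = max(3+3, 9+0) = 9
r[3] = max(3+9, 9+3, 9+0) = 12
r[4] = max(3+12, 9+9, 9+3, 15+0) = 18
r[5] = max(3+18, 9+12, 9+9, 15+3, 19+0) = 21
r[6] = max(3+21, 9+18, 9+12, 15+9, 19+3, 13+0) = 27
r[7] = max(3+27, 9+21, 9+18, …, 13+3, 16+0) = 30
r[8] = max(3+30, 9+27, 9+21, …, 16+3, 33+0) = 36
r[9] = max(3+36, 9+30, 9+27, …, 33+3, 34+0) = 39
Maximum revenue is ¢39.
Now minimize piece count subject to staying optimal: for each k, pieces[k] = 1 + min over i with p[i]+r[k−i]=r[k] of pieces[k−i].
pieces[6] = 3
pieces[7] = 4
pieces[8] = 4
pieces[9] = 5

5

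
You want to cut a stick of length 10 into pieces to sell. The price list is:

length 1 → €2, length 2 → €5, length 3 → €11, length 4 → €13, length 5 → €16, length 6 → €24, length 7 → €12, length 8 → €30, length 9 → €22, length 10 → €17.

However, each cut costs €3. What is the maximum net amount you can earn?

34

Let r[k] be the best obtainable value from length k. For each k, try every first piece i and keep the best of price[i] + r[k−i] minus the 3 cut fee when i<k.
r[1] = 2
r[2] = 5
r[3] = 11
r[4] = 13
r[5] = 16
r[6] = 24
r[7] = 23  (first piece 1, then r[6]=24)
r[8] = 30
r[9] = 32  (first piece 3, then r[6]=24)
r[10] = 34  (first piece 4, then r[6]=24)
One optimal plan: pieces 6 + 4 (1 cut) → €37 − €3 = €34.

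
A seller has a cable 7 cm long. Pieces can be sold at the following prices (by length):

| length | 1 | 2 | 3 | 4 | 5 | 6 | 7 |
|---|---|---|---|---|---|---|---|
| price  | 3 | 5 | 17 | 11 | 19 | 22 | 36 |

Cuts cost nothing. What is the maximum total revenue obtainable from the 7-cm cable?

37

Consider every possible first cut. R[k] is the best of p[i]+R[k−i] over all sellable i≤k.
R[1] = 3
R[2] = max(3+3, 5+0) = 6
R[3] = max(3+6, 5+3, 17+0) = 17
R[4] = max(3+17, 5+6, 17+3, 11+0) = 20
R[5] = max(3+20, 5+17, 17+6, 11+3, 19+0) = 23
R[6] = max(3+23, 5+20, 17+17, 11+6, 19+3, 22+0) = 34
R[7] = max(3+34, 5+23, 17+20, …, 22+3, 36+0) = 37
One optimal cutting: 3 + 3 + 1 → $17 + $17 + $3 = $37.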